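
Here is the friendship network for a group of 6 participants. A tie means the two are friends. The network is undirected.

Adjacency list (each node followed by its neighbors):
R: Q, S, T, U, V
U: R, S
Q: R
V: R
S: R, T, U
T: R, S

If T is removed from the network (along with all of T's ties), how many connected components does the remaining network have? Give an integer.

1

T's neighbors (R and S) remain reachable from one another through other ties, so the rest of the network stays in one piece.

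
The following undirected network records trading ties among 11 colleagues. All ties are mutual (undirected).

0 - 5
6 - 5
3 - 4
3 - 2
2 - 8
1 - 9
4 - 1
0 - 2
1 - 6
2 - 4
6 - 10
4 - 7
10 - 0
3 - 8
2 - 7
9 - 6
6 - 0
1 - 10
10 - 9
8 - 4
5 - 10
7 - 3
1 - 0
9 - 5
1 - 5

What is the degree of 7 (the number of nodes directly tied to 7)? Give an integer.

3

7 is directly tied to 2, 3, and 4. That is 3 neighbors, so the degree of 7 is 3.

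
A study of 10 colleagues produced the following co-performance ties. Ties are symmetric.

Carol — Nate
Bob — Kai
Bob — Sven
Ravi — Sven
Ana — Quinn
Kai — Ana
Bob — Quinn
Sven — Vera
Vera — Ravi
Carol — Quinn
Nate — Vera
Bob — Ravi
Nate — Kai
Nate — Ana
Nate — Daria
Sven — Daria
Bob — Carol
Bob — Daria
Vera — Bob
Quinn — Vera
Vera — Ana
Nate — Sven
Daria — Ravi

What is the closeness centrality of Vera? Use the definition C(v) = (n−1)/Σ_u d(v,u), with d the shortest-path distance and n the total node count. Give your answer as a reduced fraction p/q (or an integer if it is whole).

Distances from Vera: Ana:1, Bob:1, Carol:2, Daria:2, Kai:2, Nate:1, Quinn:1, Ravi:1, Sven:1. Sum = 12.
n = 10, so closeness = 9/12 = 3/4.

3/4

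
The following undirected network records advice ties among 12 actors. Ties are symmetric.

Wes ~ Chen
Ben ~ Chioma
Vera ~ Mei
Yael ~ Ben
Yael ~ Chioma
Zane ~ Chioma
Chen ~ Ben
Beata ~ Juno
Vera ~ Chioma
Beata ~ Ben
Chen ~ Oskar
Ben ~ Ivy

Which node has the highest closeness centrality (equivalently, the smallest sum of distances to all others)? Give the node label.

Ben

Farness (sum of distances to all others) for each node — Beata:26, Ben:18, Chen:24, Chioma:21, Ivy:28, Juno:36, Mei:39, Oskar:34, Vera:29, Wes:34, Yael:24, Zane:31.
The smallest farness is 18, for Ben, so Ben has the highest closeness.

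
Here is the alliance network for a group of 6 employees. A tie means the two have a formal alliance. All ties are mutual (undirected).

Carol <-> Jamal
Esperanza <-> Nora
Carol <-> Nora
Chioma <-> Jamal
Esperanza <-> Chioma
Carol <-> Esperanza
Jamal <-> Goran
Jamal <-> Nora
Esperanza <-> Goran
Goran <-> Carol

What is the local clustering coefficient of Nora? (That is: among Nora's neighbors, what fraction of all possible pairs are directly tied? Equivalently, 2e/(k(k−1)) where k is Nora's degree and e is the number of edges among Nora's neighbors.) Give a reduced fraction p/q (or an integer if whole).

2/3

Nora's neighbors: Carol, Esperanza, and Jamal (k = 3).
Possible neighbor pairs: C(3,2) = 3. Edges among them: Carol–Esperanza, Carol–Jamal → e = 2.
Clustering(Nora) = 2/3.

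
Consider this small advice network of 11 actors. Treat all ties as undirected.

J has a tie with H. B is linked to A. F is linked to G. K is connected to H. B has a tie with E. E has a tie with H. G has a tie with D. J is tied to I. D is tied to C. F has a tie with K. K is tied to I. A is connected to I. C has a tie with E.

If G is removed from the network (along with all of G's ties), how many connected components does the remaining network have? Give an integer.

G's neighbors (D and F) remain reachable from one another through other ties, so the rest of the network stays in one piece.

1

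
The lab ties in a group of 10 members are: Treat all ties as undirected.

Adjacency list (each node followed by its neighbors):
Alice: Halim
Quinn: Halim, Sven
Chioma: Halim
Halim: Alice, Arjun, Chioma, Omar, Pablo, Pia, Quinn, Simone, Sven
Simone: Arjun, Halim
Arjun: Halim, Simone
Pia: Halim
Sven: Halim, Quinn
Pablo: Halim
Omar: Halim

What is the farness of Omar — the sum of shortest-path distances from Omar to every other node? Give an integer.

Distances from Omar: Alice:2, Arjun:2, Chioma:2, Halim:1, Pablo:2, Pia:2, Quinn:2, Simone:2, Sven:2.
Sum = 2 + 2 + 2 + 1 + 2 + 2 + 2 + 2 + 2 = 17.

17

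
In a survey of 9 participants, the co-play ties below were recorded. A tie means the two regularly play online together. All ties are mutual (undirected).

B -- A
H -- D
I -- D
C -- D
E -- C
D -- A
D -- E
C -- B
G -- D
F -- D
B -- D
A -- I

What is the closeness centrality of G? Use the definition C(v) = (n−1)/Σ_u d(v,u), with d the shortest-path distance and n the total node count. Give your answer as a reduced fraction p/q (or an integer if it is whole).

8/15

Distances from G: A:2, B:2, C:2, D:1, E:2, F:2, H:2, I:2. Sum = 15.
n = 9, so closeness = 8/15.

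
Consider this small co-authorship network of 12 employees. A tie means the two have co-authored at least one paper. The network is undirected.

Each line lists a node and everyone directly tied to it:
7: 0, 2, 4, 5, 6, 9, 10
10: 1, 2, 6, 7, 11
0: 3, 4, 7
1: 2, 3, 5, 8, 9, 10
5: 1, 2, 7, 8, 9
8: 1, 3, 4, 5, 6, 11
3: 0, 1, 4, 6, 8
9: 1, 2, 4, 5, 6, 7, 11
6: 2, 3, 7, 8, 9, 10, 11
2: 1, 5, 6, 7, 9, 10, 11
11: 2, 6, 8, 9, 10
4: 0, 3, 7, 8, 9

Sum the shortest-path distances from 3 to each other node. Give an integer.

Distances from 3: 0:1, 1:1, 2:2, 4:1, 5:2, 6:1, 7:2, 8:1, 9:2, 10:2, 11:2.
Sum = 1 + 1 + 2 + 1 + 2 + 1 + 2 + 1 + 2 + 2 + 2 = 17.

17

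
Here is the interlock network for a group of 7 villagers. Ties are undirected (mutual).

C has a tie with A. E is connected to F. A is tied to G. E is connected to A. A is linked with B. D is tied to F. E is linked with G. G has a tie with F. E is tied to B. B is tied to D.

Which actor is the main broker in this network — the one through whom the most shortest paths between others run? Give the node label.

A

Unnormalized betweenness of each node: A:11/2, B:5/2, C:0, D:1/2, E:2, F:3/2, G:1.
A has the largest value, 11/2, making it the main broker — the node through which the most shortest paths run.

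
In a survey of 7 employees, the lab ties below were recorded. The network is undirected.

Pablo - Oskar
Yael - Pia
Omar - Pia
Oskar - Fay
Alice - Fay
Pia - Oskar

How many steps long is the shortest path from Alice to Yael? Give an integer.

4

One shortest route is Alice – Fay – Oskar – Pia – Yael, which uses 4 edges, and at distance 3 from Alice we only reach {Pablo, Pia}, which does not include Yael. So d(Alice,Yael) = 4.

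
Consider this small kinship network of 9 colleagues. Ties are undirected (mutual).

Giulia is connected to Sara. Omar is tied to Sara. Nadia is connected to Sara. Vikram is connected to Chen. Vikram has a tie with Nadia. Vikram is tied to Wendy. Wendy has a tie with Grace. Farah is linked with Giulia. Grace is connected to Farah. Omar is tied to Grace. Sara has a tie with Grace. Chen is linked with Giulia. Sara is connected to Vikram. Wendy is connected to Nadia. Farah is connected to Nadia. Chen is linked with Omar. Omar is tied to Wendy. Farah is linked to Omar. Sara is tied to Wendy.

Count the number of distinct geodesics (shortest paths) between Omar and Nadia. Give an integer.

The shortest distance is 2. The length-2 paths are: Omar–Farah–Nadia; Omar–Sara–Nadia; Omar–Wendy–Nadia.
That gives 3 distinct shortest paths.

3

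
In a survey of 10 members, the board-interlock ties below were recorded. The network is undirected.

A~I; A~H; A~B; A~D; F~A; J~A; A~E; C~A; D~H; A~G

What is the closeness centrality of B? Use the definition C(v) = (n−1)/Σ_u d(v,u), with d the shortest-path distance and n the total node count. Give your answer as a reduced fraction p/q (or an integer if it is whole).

Distances from B: A:1, C:2, D:2, E:2, F:2, G:2, H:2, I:2, J:2. Sum = 17.
n = 10, so closeness = 9/17.

9/17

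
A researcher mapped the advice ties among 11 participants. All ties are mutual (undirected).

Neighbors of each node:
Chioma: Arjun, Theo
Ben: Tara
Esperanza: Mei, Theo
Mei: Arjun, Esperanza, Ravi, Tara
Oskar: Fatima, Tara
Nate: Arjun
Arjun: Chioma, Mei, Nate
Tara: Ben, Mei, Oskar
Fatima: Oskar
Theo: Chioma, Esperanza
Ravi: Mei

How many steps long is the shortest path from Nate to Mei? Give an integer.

2

One shortest route is Nate – Arjun – Mei, which uses 2 edges, and Nate and Mei are not directly tied, so nothing shorter exists. So d(Nate,Mei) = 2.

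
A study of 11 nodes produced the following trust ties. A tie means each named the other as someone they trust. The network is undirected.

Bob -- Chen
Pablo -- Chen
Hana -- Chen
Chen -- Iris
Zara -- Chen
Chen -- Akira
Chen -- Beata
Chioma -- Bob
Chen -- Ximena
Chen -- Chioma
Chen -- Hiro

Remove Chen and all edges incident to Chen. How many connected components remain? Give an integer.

9

Without Chen, the remaining ties split the others into: {Beata}; {Bob, Chioma}; {Pablo}; {Hiro}; {Hana}; {Iris}; {Zara}; {Akira}; {Ximena}.
That's 9 separate components.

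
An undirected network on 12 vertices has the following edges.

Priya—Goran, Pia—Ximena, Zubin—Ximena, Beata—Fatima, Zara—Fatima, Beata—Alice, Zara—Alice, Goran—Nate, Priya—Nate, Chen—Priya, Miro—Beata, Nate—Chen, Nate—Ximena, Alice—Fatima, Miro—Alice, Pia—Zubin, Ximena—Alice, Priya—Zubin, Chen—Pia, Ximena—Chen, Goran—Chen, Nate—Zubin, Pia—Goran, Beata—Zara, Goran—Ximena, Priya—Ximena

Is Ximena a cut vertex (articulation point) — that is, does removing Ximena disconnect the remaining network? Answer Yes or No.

Yes

Removing Ximena leaves {Chen, Goran, Nate, Pia, Priya, and Zubin} with no path to {Alice, Beata, Fatima, Miro, and Zara}, so the network splits into 2 components. Ximena is a cut vertex.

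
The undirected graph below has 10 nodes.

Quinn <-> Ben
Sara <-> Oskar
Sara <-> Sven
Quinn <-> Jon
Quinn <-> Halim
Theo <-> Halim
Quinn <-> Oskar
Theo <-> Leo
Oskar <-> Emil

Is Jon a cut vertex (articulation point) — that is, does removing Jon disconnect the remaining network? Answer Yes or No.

Even without Jon, every remaining node can still reach every other (the residual graph is connected), so Jon is not a cut vertex.

No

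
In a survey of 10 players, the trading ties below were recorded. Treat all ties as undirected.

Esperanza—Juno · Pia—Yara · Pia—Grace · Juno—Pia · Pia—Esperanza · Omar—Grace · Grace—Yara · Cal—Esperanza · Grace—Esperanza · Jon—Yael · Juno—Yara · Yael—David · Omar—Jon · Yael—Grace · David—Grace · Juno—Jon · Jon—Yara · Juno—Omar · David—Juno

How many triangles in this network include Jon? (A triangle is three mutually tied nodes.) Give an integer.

2

Jon's neighbors: Juno, Omar, Yael, and Yara.
Neighbor pairs that are themselves tied: Jon–Juno–Omar; Jon–Juno–Yara. Each forms one triangle with Jon, for 2 in total.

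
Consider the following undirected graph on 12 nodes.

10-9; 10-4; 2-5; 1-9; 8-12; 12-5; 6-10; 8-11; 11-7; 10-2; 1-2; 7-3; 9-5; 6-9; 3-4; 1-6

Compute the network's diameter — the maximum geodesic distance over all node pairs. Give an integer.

5

Eccentricity of each node (its greatest distance to any other): 1:5, 2:4, 3:4, 4:4, 5:4, 6:5, 7:5, 8:4, 9:4, 10:4, 11:5, 12:4.
The maximum eccentricity is 5, realized for instance by the pair 6–11 via 6 – 9 – 5 – 12 – 8 – 11. So the diameter is 5.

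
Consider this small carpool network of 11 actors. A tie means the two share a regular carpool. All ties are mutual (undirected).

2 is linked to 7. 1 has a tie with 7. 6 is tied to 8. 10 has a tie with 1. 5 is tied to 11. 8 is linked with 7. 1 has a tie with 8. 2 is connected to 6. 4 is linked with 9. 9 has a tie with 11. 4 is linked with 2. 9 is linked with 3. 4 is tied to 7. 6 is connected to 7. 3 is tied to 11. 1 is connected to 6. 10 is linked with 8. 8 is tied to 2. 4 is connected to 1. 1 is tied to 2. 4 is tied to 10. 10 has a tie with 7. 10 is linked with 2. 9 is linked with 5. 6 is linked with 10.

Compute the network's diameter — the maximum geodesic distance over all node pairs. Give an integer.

Eccentricity of each node (its greatest distance to any other): 1:3, 2:3, 3:4, 4:2, 5:4, 6:4, 7:3, 8:4, 9:3, 10:3, 11:4.
The maximum eccentricity is 4, realized for instance by the pair 6–5 via 6 – 2 – 4 – 9 – 5. So the diameter is 4.

4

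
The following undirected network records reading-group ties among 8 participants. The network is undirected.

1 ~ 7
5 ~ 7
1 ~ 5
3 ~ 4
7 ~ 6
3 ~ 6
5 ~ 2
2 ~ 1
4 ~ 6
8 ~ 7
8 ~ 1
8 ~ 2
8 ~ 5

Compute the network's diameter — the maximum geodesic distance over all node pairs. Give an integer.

4

Eccentricity of each node (its greatest distance to any other): 1:3, 2:4, 3:4, 4:4, 5:3, 6:3, 7:2, 8:3.
The maximum eccentricity is 4, realized for instance by the pair 4–2 via 4 – 6 – 7 – 8 – 2. So the diameter is 4.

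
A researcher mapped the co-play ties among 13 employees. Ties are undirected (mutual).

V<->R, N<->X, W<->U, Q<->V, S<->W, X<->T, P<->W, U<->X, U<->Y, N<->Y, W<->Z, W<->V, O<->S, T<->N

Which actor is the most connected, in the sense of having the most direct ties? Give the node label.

Degrees — N:3, O:1, P:1, Q:1, R:1, S:2, T:2, U:3, V:3, W:5, X:3, Y:2, Z:1.
The maximum is 5, attained only by W.

W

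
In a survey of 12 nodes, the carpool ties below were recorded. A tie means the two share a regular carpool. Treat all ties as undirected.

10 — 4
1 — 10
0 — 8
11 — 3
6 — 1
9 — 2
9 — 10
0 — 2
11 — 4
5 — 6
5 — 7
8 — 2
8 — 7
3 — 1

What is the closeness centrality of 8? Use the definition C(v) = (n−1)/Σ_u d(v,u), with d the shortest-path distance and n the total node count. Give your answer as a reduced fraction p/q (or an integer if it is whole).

Distances from 8: 0:1, 1:4, 2:1, 3:5, 4:4, 5:2, 6:3, 7:1, 9:2, 10:3, 11:5. Sum = 31.
n = 12, so closeness = 11/31.

11/31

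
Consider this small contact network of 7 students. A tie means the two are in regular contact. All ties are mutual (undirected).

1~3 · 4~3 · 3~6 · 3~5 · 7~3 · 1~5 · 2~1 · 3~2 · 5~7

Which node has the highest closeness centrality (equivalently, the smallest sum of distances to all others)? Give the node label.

Farness (sum of distances to all others) for each node — 1:9, 2:10, 3:6, 4:11, 5:9, 6:11, 7:10.
The smallest farness is 6, for 3, so 3 has the highest closeness.

3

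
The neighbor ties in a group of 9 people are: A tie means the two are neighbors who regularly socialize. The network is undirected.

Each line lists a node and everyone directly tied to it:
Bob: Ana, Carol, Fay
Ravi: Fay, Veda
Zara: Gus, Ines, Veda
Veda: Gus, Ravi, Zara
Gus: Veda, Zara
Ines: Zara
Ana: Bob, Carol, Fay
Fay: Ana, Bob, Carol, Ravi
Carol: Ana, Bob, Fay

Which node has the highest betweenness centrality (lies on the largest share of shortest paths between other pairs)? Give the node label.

Unnormalized betweenness of each node: Ana:0, Bob:0, Carol:0, Fay:15, Gus:0, Ines:0, Ravi:16, Veda:15, Zara:7.
Ravi has the largest value, 16, making it the main broker — the node through which the most shortest paths run.

Ravi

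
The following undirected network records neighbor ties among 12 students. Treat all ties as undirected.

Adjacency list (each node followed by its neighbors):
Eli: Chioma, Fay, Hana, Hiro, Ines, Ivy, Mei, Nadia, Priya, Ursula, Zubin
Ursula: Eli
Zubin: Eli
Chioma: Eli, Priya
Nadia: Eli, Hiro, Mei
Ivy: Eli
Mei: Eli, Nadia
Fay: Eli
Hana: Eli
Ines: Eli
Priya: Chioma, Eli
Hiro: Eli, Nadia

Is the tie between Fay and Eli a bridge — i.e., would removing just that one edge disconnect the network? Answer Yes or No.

Without the Fay–Eli edge there is no alternate route between Fay and Eli, so the network disconnects. It is a bridge.

Yes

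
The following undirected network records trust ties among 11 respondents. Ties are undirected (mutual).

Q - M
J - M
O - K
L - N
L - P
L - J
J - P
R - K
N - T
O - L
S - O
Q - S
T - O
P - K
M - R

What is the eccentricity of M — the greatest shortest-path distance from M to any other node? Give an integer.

4

Distances from M: J:1, K:2, L:2, N:3, O:3, P:2, Q:1, R:1, S:2, T:4.
The largest is 4 (to T), so the eccentricity of M is 4.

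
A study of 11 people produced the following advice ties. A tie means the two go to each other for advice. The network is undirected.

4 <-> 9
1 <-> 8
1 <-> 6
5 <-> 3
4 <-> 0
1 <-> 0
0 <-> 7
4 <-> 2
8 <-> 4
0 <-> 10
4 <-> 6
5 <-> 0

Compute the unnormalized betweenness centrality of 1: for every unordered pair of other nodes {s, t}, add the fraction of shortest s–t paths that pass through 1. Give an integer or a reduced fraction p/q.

11/2

Pairs whose geodesics pass through 1 — 3–8: 1/2; 3–6: 1/2; 10–8: 1/2; 10–6: 1/2; 5–8: 1/2; 5–6: 1/2; 8–0: 1/2; 8–7: 1/2; 8–6: 1/2; 0–6: 1/2; 7–6: 1/2.
All other pairs contribute 0.
Summing the contributions gives betweenness(1) = 11/2.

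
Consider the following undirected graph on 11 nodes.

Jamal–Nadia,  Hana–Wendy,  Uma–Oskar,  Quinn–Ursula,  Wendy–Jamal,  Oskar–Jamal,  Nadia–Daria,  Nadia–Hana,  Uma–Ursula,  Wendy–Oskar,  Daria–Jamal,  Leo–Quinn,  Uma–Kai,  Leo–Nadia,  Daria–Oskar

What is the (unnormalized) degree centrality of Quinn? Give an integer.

2

Quinn is directly tied to Leo and Ursula. That is 2 neighbors, so the degree of Quinn is 2.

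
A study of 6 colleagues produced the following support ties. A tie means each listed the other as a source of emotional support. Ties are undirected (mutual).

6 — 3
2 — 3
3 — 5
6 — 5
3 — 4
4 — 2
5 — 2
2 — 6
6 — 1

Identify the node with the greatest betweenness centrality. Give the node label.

Unnormalized betweenness of each node: 1:0, 2:3/2, 3:3/2, 4:0, 5:0, 6:4.
6 has the largest value, 4, making it the main broker — the node through which the most shortest paths run.

6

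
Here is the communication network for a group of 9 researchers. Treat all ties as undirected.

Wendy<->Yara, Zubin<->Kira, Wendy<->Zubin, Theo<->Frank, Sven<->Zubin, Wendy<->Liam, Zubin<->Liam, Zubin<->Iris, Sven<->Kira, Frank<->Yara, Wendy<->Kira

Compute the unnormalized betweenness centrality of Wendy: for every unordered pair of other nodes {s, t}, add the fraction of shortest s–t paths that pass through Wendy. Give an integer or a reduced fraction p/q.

31/2

Pairs whose geodesics pass through Wendy — Zubin–Frank: 1; Zubin–Yara: 1; Zubin–Theo: 1; Liam–Kira: 1/2; Liam–Frank: 1; Liam–Yara: 1; Liam–Theo: 1; Iris–Frank: 1; Iris–Yara: 1; Iris–Theo: 1; Sven–Frank: 2/2; Sven–Yara: 2/2; Sven–Theo: 2/2; Kira–Frank: 1 … (+2 more pairs).
All other pairs contribute 0.
Summing the contributions gives betweenness(Wendy) = 31/2.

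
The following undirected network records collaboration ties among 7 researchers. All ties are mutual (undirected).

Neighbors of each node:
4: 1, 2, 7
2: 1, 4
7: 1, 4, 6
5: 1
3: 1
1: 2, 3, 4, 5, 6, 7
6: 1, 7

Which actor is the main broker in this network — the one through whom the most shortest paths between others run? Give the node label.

Unnormalized betweenness of each node: 1:11, 2:0, 3:0, 4:1/2, 5:0, 6:0, 7:1/2.
1 has the largest value, 11, making it the main broker — the node through which the most shortest paths run.

1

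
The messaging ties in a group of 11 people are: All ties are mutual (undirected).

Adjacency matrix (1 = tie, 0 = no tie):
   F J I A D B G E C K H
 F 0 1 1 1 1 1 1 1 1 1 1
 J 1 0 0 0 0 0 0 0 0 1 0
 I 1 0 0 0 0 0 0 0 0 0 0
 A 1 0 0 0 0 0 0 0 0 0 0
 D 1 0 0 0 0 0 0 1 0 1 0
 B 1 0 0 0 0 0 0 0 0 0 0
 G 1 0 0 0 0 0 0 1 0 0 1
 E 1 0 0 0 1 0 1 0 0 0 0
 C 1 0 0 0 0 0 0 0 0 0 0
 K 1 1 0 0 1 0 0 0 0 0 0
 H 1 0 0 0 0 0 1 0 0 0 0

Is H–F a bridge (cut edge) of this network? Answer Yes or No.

Even without that edge, H still reaches F via H – G – F, so the network stays connected. Not a bridge.

No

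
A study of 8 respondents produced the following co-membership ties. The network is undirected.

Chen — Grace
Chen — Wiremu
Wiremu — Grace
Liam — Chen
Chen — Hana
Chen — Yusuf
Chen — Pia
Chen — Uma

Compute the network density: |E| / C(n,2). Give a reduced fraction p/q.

2/7

There are 8 edges and 8 nodes, so the maximum possible is C(8,2) = 28.
Density = 8/28 = 2/7.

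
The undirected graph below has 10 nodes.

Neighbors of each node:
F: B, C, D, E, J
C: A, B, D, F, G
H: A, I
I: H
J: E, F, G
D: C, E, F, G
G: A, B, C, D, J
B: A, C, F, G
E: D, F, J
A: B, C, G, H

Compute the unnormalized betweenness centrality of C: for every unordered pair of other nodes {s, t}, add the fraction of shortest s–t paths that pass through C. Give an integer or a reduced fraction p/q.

Pairs whose geodesics pass through C — D–A: 1/2; D–H: 1/2; D–I: 1/2; D–B: 1/3; A–E: 2/5; A–F: 1/2; H–E: 2/5; H–F: 1/2; G–F: 1/4; I–E: 2/5; I–F: 1/2.
All other pairs contribute 0.
Summing the contributions gives betweenness(C) = 287/60.

287/60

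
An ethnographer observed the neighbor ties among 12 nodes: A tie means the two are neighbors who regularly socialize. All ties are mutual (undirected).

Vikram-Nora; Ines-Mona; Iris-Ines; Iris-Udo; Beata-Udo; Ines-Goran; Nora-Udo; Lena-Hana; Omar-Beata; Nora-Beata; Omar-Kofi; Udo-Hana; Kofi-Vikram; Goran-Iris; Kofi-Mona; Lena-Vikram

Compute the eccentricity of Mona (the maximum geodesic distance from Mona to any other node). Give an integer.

Distances from Mona: Beata:3, Goran:2, Hana:4, Ines:1, Iris:2, Kofi:1, Lena:3, Nora:3, Omar:2, Udo:3, Vikram:2.
The largest is 4 (to Hana), so the eccentricity of Mona is 4.

4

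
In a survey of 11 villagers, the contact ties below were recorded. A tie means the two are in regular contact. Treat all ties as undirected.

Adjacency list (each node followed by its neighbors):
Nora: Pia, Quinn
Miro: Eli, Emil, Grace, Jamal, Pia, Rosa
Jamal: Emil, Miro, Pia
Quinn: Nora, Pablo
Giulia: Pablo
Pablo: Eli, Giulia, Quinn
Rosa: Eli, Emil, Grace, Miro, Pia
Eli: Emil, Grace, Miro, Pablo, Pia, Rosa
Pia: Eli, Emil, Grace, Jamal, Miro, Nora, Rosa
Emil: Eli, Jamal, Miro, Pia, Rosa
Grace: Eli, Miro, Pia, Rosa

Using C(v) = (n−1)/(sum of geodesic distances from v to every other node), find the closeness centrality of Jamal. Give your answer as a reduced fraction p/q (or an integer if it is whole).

10/21

Distances from Jamal: Eli:2, Emil:1, Giulia:4, Grace:2, Miro:1, Nora:2, Pablo:3, Pia:1, Quinn:3, Rosa:2. Sum = 21.
n = 11, so closeness = 10/21.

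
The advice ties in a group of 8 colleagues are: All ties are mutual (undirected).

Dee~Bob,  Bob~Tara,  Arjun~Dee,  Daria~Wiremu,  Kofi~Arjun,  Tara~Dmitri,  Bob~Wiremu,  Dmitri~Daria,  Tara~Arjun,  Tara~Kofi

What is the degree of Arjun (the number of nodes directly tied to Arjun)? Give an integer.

Arjun is directly tied to Dee, Kofi, and Tara. That is 3 neighbors, so the degree of Arjun is 3.

3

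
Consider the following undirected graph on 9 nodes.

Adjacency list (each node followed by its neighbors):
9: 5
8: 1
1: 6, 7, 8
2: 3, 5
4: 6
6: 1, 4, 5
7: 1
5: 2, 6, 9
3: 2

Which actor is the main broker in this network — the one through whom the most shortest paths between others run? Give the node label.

Unnormalized betweenness of each node: 1:13, 2:7, 3:0, 4:0, 5:17, 6:19, 7:0, 8:0, 9:0.
6 has the largest value, 19, making it the main broker — the node through which the most shortest paths run.

6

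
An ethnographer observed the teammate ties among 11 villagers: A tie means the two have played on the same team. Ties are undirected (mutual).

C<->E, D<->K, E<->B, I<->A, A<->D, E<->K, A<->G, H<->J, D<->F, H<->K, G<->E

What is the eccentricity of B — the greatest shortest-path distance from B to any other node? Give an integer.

4

Distances from B: A:3, C:2, D:3, E:1, F:4, G:2, H:3, I:4, J:4, K:2.
The largest is 4 (to F, J, and I), so the eccentricity of B is 4.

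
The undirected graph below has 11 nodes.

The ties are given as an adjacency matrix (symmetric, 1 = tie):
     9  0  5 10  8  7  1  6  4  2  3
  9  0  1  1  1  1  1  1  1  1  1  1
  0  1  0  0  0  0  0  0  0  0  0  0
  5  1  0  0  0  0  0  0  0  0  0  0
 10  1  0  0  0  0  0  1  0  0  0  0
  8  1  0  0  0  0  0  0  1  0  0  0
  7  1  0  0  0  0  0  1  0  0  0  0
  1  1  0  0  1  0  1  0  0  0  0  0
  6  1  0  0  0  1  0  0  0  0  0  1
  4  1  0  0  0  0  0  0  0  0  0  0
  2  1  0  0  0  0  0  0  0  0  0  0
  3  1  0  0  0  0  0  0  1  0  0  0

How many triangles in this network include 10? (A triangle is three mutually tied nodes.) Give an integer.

10's neighbors: 1 and 9.
Neighbor pairs that are themselves tied: 10–1–9. Each forms one triangle with 10, for 1 in total.

1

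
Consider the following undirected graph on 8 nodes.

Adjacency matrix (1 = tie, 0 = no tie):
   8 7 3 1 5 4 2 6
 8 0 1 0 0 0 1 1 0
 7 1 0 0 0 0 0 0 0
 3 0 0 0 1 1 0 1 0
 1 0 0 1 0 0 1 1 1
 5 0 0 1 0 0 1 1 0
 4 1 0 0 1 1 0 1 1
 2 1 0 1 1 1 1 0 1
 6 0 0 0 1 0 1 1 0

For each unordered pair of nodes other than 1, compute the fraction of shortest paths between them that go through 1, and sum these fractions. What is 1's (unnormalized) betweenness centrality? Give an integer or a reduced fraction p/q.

Pairs whose geodesics pass through 1 — 3–4: 1/3; 3–6: 1/2.
All other pairs contribute 0.
Summing the contributions gives betweenness(1) = 5/6.

5/6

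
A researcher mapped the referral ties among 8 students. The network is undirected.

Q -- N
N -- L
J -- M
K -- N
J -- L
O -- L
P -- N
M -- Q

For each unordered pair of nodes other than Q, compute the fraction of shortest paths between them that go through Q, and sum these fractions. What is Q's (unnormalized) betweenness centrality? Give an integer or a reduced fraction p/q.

Pairs whose geodesics pass through Q — P–M: 1; K–M: 1; M–N: 1.
All other pairs contribute 0.
Summing the contributions gives betweenness(Q) = 3.

3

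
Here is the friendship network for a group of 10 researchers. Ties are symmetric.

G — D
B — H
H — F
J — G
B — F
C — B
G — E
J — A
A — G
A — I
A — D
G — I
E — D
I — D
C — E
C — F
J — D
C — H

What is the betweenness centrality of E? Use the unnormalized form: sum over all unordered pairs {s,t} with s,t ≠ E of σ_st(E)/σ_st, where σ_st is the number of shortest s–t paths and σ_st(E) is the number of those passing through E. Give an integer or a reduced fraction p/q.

20

Pairs whose geodesics pass through E — F–J: 2/2; F–A: 2/2; F–I: 2/2; F–D: 1; F–G: 1; C–J: 2/2; C–A: 2/2; C–I: 2/2; C–D: 1; C–G: 1; B–J: 2/2; B–A: 2/2; B–I: 2/2; B–D: 1 … (+6 more pairs).
All other pairs contribute 0.
Summing the contributions gives betweenness(E) = 20.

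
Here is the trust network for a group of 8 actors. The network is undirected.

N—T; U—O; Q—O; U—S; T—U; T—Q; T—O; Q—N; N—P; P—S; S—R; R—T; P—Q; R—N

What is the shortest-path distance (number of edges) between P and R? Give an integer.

One shortest route is P – N – R, which uses 2 edges, and P and R are not directly tied, so nothing shorter exists. So d(P,R) = 2.

2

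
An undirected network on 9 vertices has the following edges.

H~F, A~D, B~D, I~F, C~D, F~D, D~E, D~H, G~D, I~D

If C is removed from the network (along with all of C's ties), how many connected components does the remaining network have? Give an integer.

1

C's neighbors (D) remain reachable from one another through other ties, so the rest of the network stays in one piece.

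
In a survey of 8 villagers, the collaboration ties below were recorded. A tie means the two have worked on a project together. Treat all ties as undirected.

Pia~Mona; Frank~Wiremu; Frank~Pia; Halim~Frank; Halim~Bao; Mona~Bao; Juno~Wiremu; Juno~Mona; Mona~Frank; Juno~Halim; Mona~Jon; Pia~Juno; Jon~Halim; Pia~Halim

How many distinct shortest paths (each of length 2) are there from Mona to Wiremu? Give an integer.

The shortest distance is 2. The length-2 paths are: Mona–Frank–Wiremu; Mona–Juno–Wiremu.
That gives 2 distinct shortest paths.

2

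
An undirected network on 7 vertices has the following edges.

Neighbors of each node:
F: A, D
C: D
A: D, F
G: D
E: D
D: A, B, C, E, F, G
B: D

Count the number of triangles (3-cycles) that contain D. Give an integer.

1

D's neighbors: A, B, C, E, F, and G.
Neighbor pairs that are themselves tied: D–A–F. Each forms one triangle with D, for 1 in total.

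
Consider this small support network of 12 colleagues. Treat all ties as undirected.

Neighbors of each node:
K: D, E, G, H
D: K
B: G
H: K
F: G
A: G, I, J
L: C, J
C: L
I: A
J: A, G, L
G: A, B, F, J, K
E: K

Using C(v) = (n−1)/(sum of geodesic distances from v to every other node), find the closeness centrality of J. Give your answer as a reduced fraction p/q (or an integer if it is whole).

Distances from J: A:1, B:2, C:2, D:3, E:3, F:2, G:1, H:3, I:2, K:2, L:1. Sum = 22.
n = 12, so closeness = 11/22 = 1/2.

1/2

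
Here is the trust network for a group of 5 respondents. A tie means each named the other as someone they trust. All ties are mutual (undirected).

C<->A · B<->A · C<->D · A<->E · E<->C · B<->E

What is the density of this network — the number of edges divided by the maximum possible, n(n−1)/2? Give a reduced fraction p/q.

There are 6 edges and 5 nodes, so the maximum possible is C(5,2) = 10.
Density = 6/10 = 3/5.

3/5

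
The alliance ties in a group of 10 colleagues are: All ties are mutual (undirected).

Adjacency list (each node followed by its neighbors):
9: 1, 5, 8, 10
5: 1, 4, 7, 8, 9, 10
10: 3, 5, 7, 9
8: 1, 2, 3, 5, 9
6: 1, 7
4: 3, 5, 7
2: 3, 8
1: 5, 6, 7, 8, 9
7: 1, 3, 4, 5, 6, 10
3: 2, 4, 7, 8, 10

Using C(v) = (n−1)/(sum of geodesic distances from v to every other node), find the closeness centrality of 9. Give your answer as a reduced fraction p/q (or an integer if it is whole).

9/14

Distances from 9: 1:1, 2:2, 3:2, 4:2, 5:1, 6:2, 7:2, 8:1, 10:1. Sum = 14.
n = 10, so closeness = 9/14.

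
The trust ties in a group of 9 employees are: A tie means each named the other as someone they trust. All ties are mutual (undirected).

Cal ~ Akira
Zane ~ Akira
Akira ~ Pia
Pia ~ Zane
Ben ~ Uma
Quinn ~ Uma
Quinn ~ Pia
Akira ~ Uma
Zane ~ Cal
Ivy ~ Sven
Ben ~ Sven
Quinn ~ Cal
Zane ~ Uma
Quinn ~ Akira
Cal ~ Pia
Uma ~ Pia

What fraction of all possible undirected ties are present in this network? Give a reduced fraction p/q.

4/9

There are 16 edges and 9 nodes, so the maximum possible is C(9,2) = 36.
Density = 16/36 = 4/9.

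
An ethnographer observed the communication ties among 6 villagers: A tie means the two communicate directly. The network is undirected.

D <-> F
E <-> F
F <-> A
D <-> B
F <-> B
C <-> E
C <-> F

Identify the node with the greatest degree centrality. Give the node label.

Degrees — A:1, B:2, C:2, D:2, E:2, F:5.
The maximum is 5, attained only by F.

F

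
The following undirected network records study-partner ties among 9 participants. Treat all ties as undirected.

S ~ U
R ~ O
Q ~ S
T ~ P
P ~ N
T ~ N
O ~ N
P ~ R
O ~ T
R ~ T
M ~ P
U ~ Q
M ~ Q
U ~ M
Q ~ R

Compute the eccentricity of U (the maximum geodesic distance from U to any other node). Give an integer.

Distances from U: M:1, N:3, O:3, P:2, Q:1, R:2, S:1, T:3.
The largest is 3 (to T, N, and O), so the eccentricity of U is 3.

3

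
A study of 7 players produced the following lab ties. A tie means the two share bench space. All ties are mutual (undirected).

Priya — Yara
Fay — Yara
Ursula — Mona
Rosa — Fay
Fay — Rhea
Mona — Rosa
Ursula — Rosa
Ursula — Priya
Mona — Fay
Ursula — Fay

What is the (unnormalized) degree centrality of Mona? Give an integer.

3

Mona is directly tied to Fay, Rosa, and Ursula. That is 3 neighbors, so the degree of Mona is 3.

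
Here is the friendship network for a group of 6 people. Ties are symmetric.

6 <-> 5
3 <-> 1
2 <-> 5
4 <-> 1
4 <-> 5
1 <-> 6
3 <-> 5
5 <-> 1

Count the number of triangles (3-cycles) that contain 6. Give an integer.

6's neighbors: 1 and 5.
Neighbor pairs that are themselves tied: 6–1–5. Each forms one triangle with 6, for 1 in total.

1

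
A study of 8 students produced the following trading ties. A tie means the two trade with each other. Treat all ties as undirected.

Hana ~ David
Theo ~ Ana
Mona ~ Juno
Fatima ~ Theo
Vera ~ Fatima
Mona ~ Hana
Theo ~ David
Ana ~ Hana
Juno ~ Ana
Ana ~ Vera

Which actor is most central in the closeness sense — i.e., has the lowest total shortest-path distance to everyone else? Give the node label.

Ana

Farness (sum of distances to all others) for each node — Ana:10, David:14, Fatima:16, Hana:12, Juno:14, Mona:16, Theo:12, Vera:14.
The smallest farness is 10, for Ana, so Ana has the highest closeness.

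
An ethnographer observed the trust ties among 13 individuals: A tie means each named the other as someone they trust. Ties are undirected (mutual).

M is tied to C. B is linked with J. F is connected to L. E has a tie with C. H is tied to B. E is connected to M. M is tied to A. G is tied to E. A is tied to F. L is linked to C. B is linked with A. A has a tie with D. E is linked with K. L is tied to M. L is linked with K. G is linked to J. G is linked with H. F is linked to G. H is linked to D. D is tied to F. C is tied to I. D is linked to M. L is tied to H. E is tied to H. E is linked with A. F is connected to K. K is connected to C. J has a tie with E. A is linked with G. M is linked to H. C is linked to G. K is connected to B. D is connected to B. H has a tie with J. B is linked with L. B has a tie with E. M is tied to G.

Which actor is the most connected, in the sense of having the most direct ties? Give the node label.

Degrees — A:6, B:7, C:6, D:5, E:8, F:5, G:7, H:7, I:1, J:4, K:5, L:6, M:7.
The maximum is 8, attained only by E.

E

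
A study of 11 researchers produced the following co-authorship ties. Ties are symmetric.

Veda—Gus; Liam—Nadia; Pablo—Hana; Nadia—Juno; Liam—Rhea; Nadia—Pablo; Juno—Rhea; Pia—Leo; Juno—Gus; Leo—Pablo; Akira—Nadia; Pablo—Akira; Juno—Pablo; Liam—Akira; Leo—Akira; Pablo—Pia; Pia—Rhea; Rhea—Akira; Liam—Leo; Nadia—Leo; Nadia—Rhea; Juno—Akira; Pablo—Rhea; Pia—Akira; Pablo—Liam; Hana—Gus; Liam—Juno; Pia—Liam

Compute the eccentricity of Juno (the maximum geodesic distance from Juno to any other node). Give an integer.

2

Distances from Juno: Akira:1, Gus:1, Hana:2, Leo:2, Liam:1, Nadia:1, Pablo:1, Pia:2, Rhea:1, Veda:2.
The largest is 2 (to Veda, Hana, Leo, and Pia), so the eccentricity of Juno is 2.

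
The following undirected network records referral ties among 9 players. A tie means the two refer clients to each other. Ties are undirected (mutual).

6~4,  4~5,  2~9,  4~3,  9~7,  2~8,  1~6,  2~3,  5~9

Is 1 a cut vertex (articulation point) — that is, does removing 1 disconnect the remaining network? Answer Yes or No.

No

Even without 1, every remaining node can still reach every other (the residual graph is connected), so 1 is not a cut vertex.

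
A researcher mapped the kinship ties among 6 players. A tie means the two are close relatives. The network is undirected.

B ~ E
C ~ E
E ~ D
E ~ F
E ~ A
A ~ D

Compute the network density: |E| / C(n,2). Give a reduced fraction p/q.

2/5

There are 6 edges and 6 nodes, so the maximum possible is C(6,2) = 15.
Density = 6/15 = 2/5.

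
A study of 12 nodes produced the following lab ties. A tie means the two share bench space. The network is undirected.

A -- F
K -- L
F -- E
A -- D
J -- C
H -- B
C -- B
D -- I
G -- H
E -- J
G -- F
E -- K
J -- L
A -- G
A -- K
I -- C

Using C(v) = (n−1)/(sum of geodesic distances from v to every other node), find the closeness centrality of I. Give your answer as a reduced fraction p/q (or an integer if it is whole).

Distances from I: A:2, B:2, C:1, D:1, E:3, F:3, G:3, H:3, J:2, K:3, L:3. Sum = 26.
n = 12, so closeness = 11/26.

11/26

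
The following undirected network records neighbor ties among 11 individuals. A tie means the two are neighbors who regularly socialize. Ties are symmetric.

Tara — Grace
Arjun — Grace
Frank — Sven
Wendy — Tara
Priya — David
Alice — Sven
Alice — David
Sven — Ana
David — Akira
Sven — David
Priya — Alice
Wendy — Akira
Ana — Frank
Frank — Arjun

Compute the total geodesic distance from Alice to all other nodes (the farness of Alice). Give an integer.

23

Distances from Alice: Akira:2, Ana:2, Arjun:3, David:1, Frank:2, Grace:4, Priya:1, Sven:1, Tara:4, Wendy:3.
Sum = 2 + 2 + 3 + 1 + 2 + 4 + 1 + 1 + 4 + 3 = 23.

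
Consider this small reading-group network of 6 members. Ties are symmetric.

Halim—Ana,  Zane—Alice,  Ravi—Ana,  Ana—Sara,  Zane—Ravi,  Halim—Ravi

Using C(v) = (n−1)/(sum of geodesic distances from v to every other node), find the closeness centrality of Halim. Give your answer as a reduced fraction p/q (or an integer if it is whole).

Distances from Halim: Alice:3, Ana:1, Ravi:1, Sara:2, Zane:2. Sum = 9.
n = 6, so closeness = 5/9.

5/9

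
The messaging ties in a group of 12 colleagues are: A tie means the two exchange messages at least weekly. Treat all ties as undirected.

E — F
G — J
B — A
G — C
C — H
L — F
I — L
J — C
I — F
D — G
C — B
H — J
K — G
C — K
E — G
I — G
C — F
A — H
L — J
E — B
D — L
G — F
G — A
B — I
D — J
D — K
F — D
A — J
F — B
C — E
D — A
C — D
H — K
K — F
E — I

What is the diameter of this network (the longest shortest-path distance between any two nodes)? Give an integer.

3

Eccentricity of each node (its greatest distance to any other): A:2, B:2, C:2, D:2, E:2, F:2, G:2, H:3, I:3, J:2, K:2, L:2.
The maximum eccentricity is 3, realized for instance by the pair I–H via I – G – C – H. So the diameter is 3.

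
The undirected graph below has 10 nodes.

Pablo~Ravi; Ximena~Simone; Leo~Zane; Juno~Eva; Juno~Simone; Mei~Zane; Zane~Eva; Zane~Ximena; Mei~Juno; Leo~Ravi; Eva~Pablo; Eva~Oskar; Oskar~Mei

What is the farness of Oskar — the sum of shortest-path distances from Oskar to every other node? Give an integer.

Distances from Oskar: Eva:1, Juno:2, Leo:3, Mei:1, Pablo:2, Ravi:3, Simone:3, Ximena:3, Zane:2.
Sum = 1 + 2 + 3 + 1 + 2 + 3 + 3 + 3 + 2 = 20.

20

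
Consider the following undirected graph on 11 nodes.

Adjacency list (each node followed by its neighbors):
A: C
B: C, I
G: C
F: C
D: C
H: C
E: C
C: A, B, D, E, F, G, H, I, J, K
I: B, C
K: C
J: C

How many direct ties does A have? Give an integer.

A is directly tied to C. That is 1 neighbor, so the degree of A is 1.

1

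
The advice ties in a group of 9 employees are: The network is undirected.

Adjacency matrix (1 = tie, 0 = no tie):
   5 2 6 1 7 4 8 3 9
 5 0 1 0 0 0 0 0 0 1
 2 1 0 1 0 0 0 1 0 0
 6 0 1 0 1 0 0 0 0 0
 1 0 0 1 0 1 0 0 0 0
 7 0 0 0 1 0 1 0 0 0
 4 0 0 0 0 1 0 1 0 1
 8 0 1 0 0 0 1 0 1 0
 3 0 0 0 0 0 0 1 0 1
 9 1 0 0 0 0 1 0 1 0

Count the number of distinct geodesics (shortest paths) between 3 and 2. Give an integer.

1

The shortest distance is 2, and the only length-2 path is 3–8–2. So there is exactly 1 shortest path.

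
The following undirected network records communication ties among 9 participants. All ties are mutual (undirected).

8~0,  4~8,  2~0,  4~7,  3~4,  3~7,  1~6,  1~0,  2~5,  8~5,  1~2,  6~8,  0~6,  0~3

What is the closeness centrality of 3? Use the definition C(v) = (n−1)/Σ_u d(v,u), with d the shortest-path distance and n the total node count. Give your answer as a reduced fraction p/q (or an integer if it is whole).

Distances from 3: 0:1, 1:2, 2:2, 4:1, 5:3, 6:2, 7:1, 8:2. Sum = 14.
n = 9, so closeness = 8/14 = 4/7.

4/7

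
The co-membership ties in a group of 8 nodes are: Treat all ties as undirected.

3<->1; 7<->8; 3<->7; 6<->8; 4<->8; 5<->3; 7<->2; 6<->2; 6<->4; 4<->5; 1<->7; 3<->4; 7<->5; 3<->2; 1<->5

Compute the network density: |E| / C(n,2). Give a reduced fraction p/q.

There are 15 edges and 8 nodes, so the maximum possible is C(8,2) = 28.
Density = 15/28.

15/28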